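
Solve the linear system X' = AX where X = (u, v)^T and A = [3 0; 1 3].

Coefficient matrix A = [[3, 0], [1, 3]].
Characteristic polynomial det(A - λI) = λ^2 - 6λ + 9 = 0.
Single eigenvalue λ = 3 with algebraic multiplicity 2.
Eigenvector v = (0,1); generalized eigenvector w with (A-λI)w=v is (1,-1).
General solution: e^(3t)[K_1·v + K_2·(t·v + w)].

u(t) = K_2e^(3t), v(t) = K_1e^(3t) + K_2te^(3t) - K_2e^(3t)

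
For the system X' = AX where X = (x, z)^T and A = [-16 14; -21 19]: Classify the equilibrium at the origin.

saddle

A = [[-16,14],[-21,19]]; det(A-λI) = λ^2 - 3λ - 10.
λ = 5, -2: opposite signs.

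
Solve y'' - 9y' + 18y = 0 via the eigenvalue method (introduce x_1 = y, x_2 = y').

y(t) = C_1e^(6t) + C_2e^(3t)

Let x_1 = y, x_2 = y'. Then x_1' = x_2 and x_2' = -18x_1 + 9x_2.
A = [[0,1],[-18,9]]; det(A-λI) = λ^2 - 9λ + 18.
Eigenvalues λ = 6, 3 with eigenvectors (1,6), (1,3).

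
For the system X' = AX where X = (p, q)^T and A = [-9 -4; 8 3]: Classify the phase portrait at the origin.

A = [[-9,-4],[8,3]]; det(A-λI) = λ^2 + 6λ + 5.
λ = -5, -1: both negative.

stable node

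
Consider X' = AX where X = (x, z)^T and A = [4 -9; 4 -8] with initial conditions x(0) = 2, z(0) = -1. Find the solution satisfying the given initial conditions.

Coefficient matrix A = [[4, -9], [4, -8]].
Characteristic polynomial det(A - λI) = λ^2 + 4λ + 4 = 0.
Single eigenvalue λ = -2 with algebraic multiplicity 2.
Eigenvector v = (3,2); generalized eigenvector w with (A-λI)w=v is (-1,-1).
General solution: e^(-2t)[C_1·v + C_2·(t·v + w)].
Applying x(0)=2, z(0)=-1 gives C_1=3, C_2=7.

x(t) = 21te^(-2t) + 2e^(-2t), z(t) = 14te^(-2t) - e^(-2t)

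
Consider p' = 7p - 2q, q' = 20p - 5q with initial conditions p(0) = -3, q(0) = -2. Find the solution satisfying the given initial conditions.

p(t) = -7e^(t)sin(2t) - 3e^(t)cos(2t), q(t) = -24e^(t)sin(2t) - 2e^(t)cos(2t)

Coefficient matrix A = [[7, -2], [20, -5]].
Characteristic polynomial det(A - λI) = λ^2 - 2λ + 5 = 0.
Eigenvalues λ = 1 ± 2i (complex conjugate pair).
For λ=1+2i: an eigenvector is (0,1) - i(-1,-3) = (0 + i, 1 + 3i).
A real fundamental pair from Re and Im of e^((1+2i)t)v: X_1 = e^(t)(cos(2t)·(0,1) + sin(2t)·(-1,-3)), X_2 = e^(t)(sin(2t)·(0,1) - cos(2t)·(-1,-3)).
General solution: K_1X_1 + K_2X_2.
Applying p(0)=-3, q(0)=-2 gives K_1=7, K_2=-3.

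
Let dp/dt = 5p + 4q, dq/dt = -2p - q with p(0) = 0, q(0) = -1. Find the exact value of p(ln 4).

-120

A = [[5,4],[-2,-1]]; eigenvalues λ = 3, 1.
Eigenvectors: (-2,1) for λ=3, (-1,1) for λ=1.
From the initial condition, c_1 = 1, c_2 = -2.
p(ln 4) = (1)(4^3)(-2) + (-2)(4^1)(-1) = -120.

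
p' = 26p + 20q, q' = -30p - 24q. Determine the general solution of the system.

Coefficient matrix A = [[26, 20], [-30, -24]].
Characteristic polynomial det(A - λI) = λ^2 - 2λ - 24 = 0.
Eigenvalues λ = 6, -4.
For λ=6: (A-λI) row 1 is [20, 20], so an eigenvector is (-1, 1).
For λ=-4: (A-λI) row 1 is [30, 20], so an eigenvector is (2, -3).
General solution: C_1e^(6t)(-1,1) + C_2e^(-4t)(2,-3).

p(t) = -C_1e^(6t) + 2C_2e^(-4t), q(t) = C_1e^(6t) - 3C_2e^(-4t)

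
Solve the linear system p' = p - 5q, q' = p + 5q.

p(t) = -c_1e^(3t)sin(t) - 2c_1e^(3t)cos(t) - 2c_2e^(3t)sin(t) + c_2e^(3t)cos(t), q(t) = c_1e^(3t)cos(t) + c_2e^(3t)sin(t)

Coefficient matrix A = [[1, -5], [1, 5]].
Characteristic polynomial det(A - λI) = λ^2 - 6λ + 10 = 0.
Eigenvalues λ = 3 ± i (complex conjugate pair).
For λ=3+i: an eigenvector is (-2,1) - i(-1,0) = (-2 + i, 1).
A real fundamental pair from Re and Im of e^((3+i)t)v: X_1 = e^(3t)(cos(t)·(-2,1) + sin(t)·(-1,0)), X_2 = e^(3t)(sin(t)·(-2,1) - cos(t)·(-1,0)).
General solution: c_1X_1 + c_2X_2.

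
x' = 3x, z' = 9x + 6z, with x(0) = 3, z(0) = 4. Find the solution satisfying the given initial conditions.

Coefficient matrix A = [[3, 0], [9, 6]].
Characteristic polynomial det(A - λI) = λ^2 - 9λ + 18 = 0.
Eigenvalues λ = 3, 6.
For λ=3: (A-λI) row 2 is [9, 3], so an eigenvector is (1, -3).
For λ=6: (A-λI) row 1 is [-3, 0], so an eigenvector is (0, 1).
General solution: C_1e^(3t)(1,-3) + C_2e^(6t)(0,1).
Applying x(0)=3, z(0)=4 gives C_1=3, C_2=13.

x(t) = 3e^(3t), z(t) = 13e^(6t) - 9e^(3t)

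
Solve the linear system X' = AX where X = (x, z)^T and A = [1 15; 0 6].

x(t) = c_1e^(t) - 3c_2e^(6t), z(t) = -c_2e^(6t)

Coefficient matrix A = [[1, 15], [0, 6]].
Characteristic polynomial det(A - λI) = λ^2 - 7λ + 6 = 0.
Eigenvalues λ = 1, 6.
For λ=1: (A-λI) row 1 is [0, 15], so an eigenvector is (1, 0).
For λ=6: (A-λI) row 1 is [-5, 15], so an eigenvector is (-3, -1).
General solution: c_1e^(t)(1,0) + c_2e^(6t)(-3,-1).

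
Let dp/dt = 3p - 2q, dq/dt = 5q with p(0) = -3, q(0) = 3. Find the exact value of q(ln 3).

729

A = [[3,-2],[0,5]]; eigenvalues λ = 5, 3.
Eigenvectors: (-1,1) for λ=5, (-1,0) for λ=3.
From the initial condition, c_1 = 3, c_2 = 0.
q(ln 3) = (3)(3^5)(1) + (0)(3^3)(0) = 729.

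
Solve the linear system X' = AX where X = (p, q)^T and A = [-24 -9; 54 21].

Coefficient matrix A = [[-24, -9], [54, 21]].
Characteristic polynomial det(A - λI) = λ^2 + 3λ - 18 = 0.
Eigenvalues λ = -6, 3.
For λ=-6: (A-λI) row 1 is [-18, -9], so an eigenvector is (-1, 2).
For λ=3: (A-λI) row 1 is [-27, -9], so an eigenvector is (-1, 3).
General solution: c_1e^(-6t)(-1,2) + c_2e^(3t)(-1,3).

p(t) = -c_1e^(-6t) - c_2e^(3t), q(t) = 2c_1e^(-6t) + 3c_2e^(3t)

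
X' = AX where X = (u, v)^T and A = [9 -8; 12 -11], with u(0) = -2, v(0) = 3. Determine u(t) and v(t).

Coefficient matrix A = [[9, -8], [12, -11]].
Characteristic polynomial det(A - λI) = λ^2 + 2λ - 3 = 0.
Eigenvalues λ = 1, -3.
For λ=1: (A-λI) row 1 is [8, -8], so an eigenvector is (-1, -1).
For λ=-3: (A-λI) row 1 is [12, -8], so an eigenvector is (-2, -3).
General solution: c_1e^(t)(-1,-1) + c_2e^(-3t)(-2,-3).
Applying u(0)=-2, v(0)=3 gives c_1=12, c_2=-5.

u(t) = -12e^(t) + 10e^(-3t), v(t) = -12e^(t) + 15e^(-3t)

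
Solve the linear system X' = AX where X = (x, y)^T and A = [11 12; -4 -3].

Coefficient matrix A = [[11, 12], [-4, -3]].
Characteristic polynomial det(A - λI) = λ^2 - 8λ + 15 = 0.
Eigenvalues λ = 3, 5.
For λ=3: (A-λI) row 1 is [8, 12], so an eigenvector is (3, -2).
For λ=5: (A-λI) row 1 is [6, 12], so an eigenvector is (-2, 1).
General solution: c_1e^(3t)(3,-2) + c_2e^(5t)(-2,1).

x(t) = 3c_1e^(3t) - 2c_2e^(5t), y(t) = -2c_1e^(3t) + c_2e^(5t)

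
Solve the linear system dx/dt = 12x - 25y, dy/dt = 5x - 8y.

Coefficient matrix A = [[12, -25], [5, -8]].
Characteristic polynomial det(A - λI) = λ^2 - 4λ + 29 = 0.
Eigenvalues λ = 2 ± 5i (complex conjugate pair).
For λ=2+5i: an eigenvector is (-2,-1) - i(1,0) = (-2 - i, -1).
A real fundamental pair from Re and Im of e^((2+5i)t)v: X_1 = e^(2t)(cos(5t)·(-2,-1) + sin(5t)·(1,0)), X_2 = e^(2t)(sin(5t)·(-2,-1) - cos(5t)·(1,0)).
General solution: K_1X_1 + K_2X_2.

x(t) = K_1e^(2t)sin(5t) - 2K_1e^(2t)cos(5t) - 2K_2e^(2t)sin(5t) - K_2e^(2t)cos(5t), y(t) = -K_1e^(2t)cos(5t) - K_2e^(2t)sin(5t)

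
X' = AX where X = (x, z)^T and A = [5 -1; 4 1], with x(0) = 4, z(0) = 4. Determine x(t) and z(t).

Coefficient matrix A = [[5, -1], [4, 1]].
Characteristic polynomial det(A - λI) = λ^2 - 6λ + 9 = 0.
Single eigenvalue λ = 3 with algebraic multiplicity 2.
Eigenvector v = (-1,-2); generalized eigenvector w with (A-λI)w=v is (-1,-1).
General solution: e^(3t)[c_1·v + c_2·(t·v + w)].
Applying x(0)=4, z(0)=4 gives c_1=0, c_2=-4.

x(t) = 4te^(3t) + 4e^(3t), z(t) = 8te^(3t) + 4e^(3t)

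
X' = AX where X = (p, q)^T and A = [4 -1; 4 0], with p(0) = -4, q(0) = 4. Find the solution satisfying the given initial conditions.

p(t) = -12te^(2t) - 4e^(2t), q(t) = -24te^(2t) + 4e^(2t)

Coefficient matrix A = [[4, -1], [4, 0]].
Characteristic polynomial det(A - λI) = λ^2 - 4λ + 4 = 0.
Single eigenvalue λ = 2 with algebraic multiplicity 2.
Eigenvector v = (-1,-2); generalized eigenvector w with (A-λI)w=v is (-1,-1).
General solution: e^(2t)[K_1·v + K_2·(t·v + w)].
Applying p(0)=-4, q(0)=4 gives K_1=-8, K_2=12.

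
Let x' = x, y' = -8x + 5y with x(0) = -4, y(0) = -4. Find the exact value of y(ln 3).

948

A = [[1,0],[-8,5]]; eigenvalues λ = 1, 5.
Eigenvectors: (-1,-2) for λ=1, (0,-1) for λ=5.
From the initial condition, c_1 = 4, c_2 = -4.
y(ln 3) = (4)(3^1)(-2) + (-4)(3^5)(-1) = 948.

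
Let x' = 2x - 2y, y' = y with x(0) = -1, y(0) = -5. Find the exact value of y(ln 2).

-10

A = [[2,-2],[0,1]]; eigenvalues λ = 2, 1.
Eigenvectors: (1,0) for λ=2, (2,1) for λ=1.
From the initial condition, c_1 = 9, c_2 = -5.
y(ln 2) = (9)(2^2)(0) + (-5)(2^1)(1) = -10.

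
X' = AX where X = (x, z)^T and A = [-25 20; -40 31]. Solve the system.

Coefficient matrix A = [[-25, 20], [-40, 31]].
Characteristic polynomial det(A - λI) = λ^2 - 6λ + 25 = 0.
Eigenvalues λ = 3 ± 4i (complex conjugate pair).
For λ=3+4i: an eigenvector is (2,3) - i(1,1) = (2 - i, 3 - i).
A real fundamental pair from Re and Im of e^((3+4i)t)v: X_1 = e^(3t)(cos(4t)·(2,3) + sin(4t)·(1,1)), X_2 = e^(3t)(sin(4t)·(2,3) - cos(4t)·(1,1)).
General solution: C_1X_1 + C_2X_2.

x(t) = C_1e^(3t)sin(4t) + 2C_1e^(3t)cos(4t) + 2C_2e^(3t)sin(4t) - C_2e^(3t)cos(4t), z(t) = C_1e^(3t)sin(4t) + 3C_1e^(3t)cos(4t) + 3C_2e^(3t)sin(4t) - C_2e^(3t)cos(4t)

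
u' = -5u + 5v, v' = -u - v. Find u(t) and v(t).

Coefficient matrix A = [[-5, 5], [-1, -1]].
Characteristic polynomial det(A - λI) = λ^2 + 6λ + 10 = 0.
Eigenvalues λ = -3 ± i (complex conjugate pair).
For λ=-3+i: an eigenvector is (2,1) - i(1,0) = (2 - i, 1).
A real fundamental pair from Re and Im of e^((-3+i)t)v: X_1 = e^(-3t)(cos(t)·(2,1) + sin(t)·(1,0)), X_2 = e^(-3t)(sin(t)·(2,1) - cos(t)·(1,0)).
General solution: K_1X_1 + K_2X_2.

u(t) = K_1e^(-3t)sin(t) + 2K_1e^(-3t)cos(t) + 2K_2e^(-3t)sin(t) - K_2e^(-3t)cos(t), v(t) = K_1e^(-3t)cos(t) + K_2e^(-3t)sin(t)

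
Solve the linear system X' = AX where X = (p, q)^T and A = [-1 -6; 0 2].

p(t) = 2c_1e^(2t) + c_2e^(-t), q(t) = -c_1e^(2t)

Coefficient matrix A = [[-1, -6], [0, 2]].
Characteristic polynomial det(A - λI) = λ^2 - λ - 2 = 0.
Eigenvalues λ = 2, -1.
For λ=2: (A-λI) row 1 is [-3, -6], so an eigenvector is (2, -1).
For λ=-1: (A-λI) row 1 is [0, -6], so an eigenvector is (1, 0).
General solution: c_1e^(2t)(2,-1) + c_2e^(-t)(1,0).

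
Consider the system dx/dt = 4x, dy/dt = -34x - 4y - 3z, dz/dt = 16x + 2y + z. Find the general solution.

x(t) = c_1e^(4t), y(t) = -5c_1e^(4t) - c_2e^(-t) + 3c_3e^(-2t), z(t) = 2c_1e^(4t) + c_2e^(-t) - 2c_3e^(-2t)

Coefficient matrix A = [[4, 0, 0], [-34, -4, -3], [16, 2, 1]].
det(A - λI) = 0 gives eigenvalues λ = 4, -1, -2.
For λ=4: eigenvector (1,-5,2).
For λ=-1: eigenvector (0,-1,1).
For λ=-2: eigenvector (0,3,-2).
General solution: c_1e^(4t)(1,-5,2) + c_2e^(-t)(0,-1,1) + c_3e^(-2t)(0,3,-2).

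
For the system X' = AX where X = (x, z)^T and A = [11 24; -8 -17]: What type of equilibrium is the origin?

stable node

A = [[11,24],[-8,-17]]; det(A-λI) = λ^2 + 6λ + 5.
λ = -1, -5: both negative.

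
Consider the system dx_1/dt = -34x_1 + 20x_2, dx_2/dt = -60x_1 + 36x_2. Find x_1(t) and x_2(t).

x_1(t) = -2K_1e^(-4t) + K_2e^(6t), x_2(t) = -3K_1e^(-4t) + 2K_2e^(6t)

Coefficient matrix A = [[-34, 20], [-60, 36]].
Characteristic polynomial det(A - λI) = λ^2 - 2λ - 24 = 0.
Eigenvalues λ = -4, 6.
For λ=-4: (A-λI) row 1 is [-30, 20], so an eigenvector is (-2, -3).
For λ=6: (A-λI) row 1 is [-40, 20], so an eigenvector is (1, 2).
General solution: K_1e^(-4t)(-2,-3) + K_2e^(6t)(1,2).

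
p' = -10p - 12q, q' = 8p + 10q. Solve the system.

Coefficient matrix A = [[-10, -12], [8, 10]].
Characteristic polynomial det(A - λI) = λ^2 - 4 = 0.
Eigenvalues λ = 2, -2.
For λ=2: (A-λI) row 1 is [-12, -12], so an eigenvector is (-1, 1).
For λ=-2: (A-λI) row 1 is [-8, -12], so an eigenvector is (3, -2).
General solution: c_1e^(2t)(-1,1) + c_2e^(-2t)(3,-2).

p(t) = -c_1e^(2t) + 3c_2e^(-2t), q(t) = c_1e^(2t) - 2c_2e^(-2t)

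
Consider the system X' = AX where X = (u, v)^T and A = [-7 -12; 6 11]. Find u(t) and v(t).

Coefficient matrix A = [[-7, -12], [6, 11]].
Characteristic polynomial det(A - λI) = λ^2 - 4λ - 5 = 0.
Eigenvalues λ = 5, -1.
For λ=5: (A-λI) row 1 is [-12, -12], so an eigenvector is (-1, 1).
For λ=-1: (A-λI) row 1 is [-6, -12], so an eigenvector is (2, -1).
General solution: C_1e^(5t)(-1,1) + C_2e^(-t)(2,-1).

u(t) = -C_1e^(5t) + 2C_2e^(-t), v(t) = C_1e^(5t) - C_2e^(-t)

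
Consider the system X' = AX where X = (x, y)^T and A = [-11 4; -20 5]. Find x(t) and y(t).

Coefficient matrix A = [[-11, 4], [-20, 5]].
Characteristic polynomial det(A - λI) = λ^2 + 6λ + 25 = 0.
Eigenvalues λ = -3 ± 4i (complex conjugate pair).
For λ=-3+4i: an eigenvector is (0,-1) - i(-1,-2) = (0 + i, -1 + 2i).
A real fundamental pair from Re and Im of e^((-3+4i)t)v: X_1 = e^(-3t)(cos(4t)·(0,-1) + sin(4t)·(-1,-2)), X_2 = e^(-3t)(sin(4t)·(0,-1) - cos(4t)·(-1,-2)).
General solution: C_1X_1 + C_2X_2.

x(t) = -C_1e^(-3t)sin(4t) + C_2e^(-3t)cos(4t), y(t) = -2C_1e^(-3t)sin(4t) - C_1e^(-3t)cos(4t) - C_2e^(-3t)sin(4t) + 2C_2e^(-3t)cos(4t)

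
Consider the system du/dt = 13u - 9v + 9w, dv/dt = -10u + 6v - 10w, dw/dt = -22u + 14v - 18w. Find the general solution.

u(t) = -3c_1e^(t) - c_3e^(4t), v(t) = -2c_1e^(t) + c_2e^(-4t), w(t) = 2c_1e^(t) + c_2e^(-4t) + c_3e^(4t)

Coefficient matrix A = [[13, -9, 9], [-10, 6, -10], [-22, 14, -18]].
det(A - λI) = 0 gives eigenvalues λ = 1, -4, 4.
For λ=1: eigenvector (-3,-2,2).
For λ=-4: eigenvector (0,1,1).
For λ=4: eigenvector (-1,0,1).
General solution: c_1e^(t)(-3,-2,2) + c_2e^(-4t)(0,1,1) + c_3e^(4t)(-1,0,1).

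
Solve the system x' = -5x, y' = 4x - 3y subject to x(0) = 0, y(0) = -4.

x(t) = 0, y(t) = -4e^(-3t)

Coefficient matrix A = [[-5, 0], [4, -3]].
Characteristic polynomial det(A - λI) = λ^2 + 8λ + 15 = 0.
Eigenvalues λ = -5, -3.
For λ=-5: (A-λI) row 2 is [4, 2], so an eigenvector is (1, -2).
For λ=-3: (A-λI) row 1 is [-2, 0], so an eigenvector is (0, -1).
General solution: C_1e^(-5t)(1,-2) + C_2e^(-3t)(0,-1).
Applying x(0)=0, y(0)=-4 gives C_1=0, C_2=4.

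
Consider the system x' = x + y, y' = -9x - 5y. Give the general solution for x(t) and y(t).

Coefficient matrix A = [[1, 1], [-9, -5]].
Characteristic polynomial det(A - λI) = λ^2 + 4λ + 4 = 0.
Single eigenvalue λ = -2 with algebraic multiplicity 2.
Eigenvector v = (1,-3); generalized eigenvector w with (A-λI)w=v is (0,1).
General solution: e^(-2t)[C_1·v + C_2·(t·v + w)].

x(t) = C_1e^(-2t) + C_2te^(-2t), y(t) = -3C_1e^(-2t) - 3C_2te^(-2t) + C_2e^(-2t)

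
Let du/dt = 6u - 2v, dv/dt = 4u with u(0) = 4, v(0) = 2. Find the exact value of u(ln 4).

1504

A = [[6,-2],[4,0]]; eigenvalues λ = 2, 4.
Eigenvectors: (1,2) for λ=2, (1,1) for λ=4.
From the initial condition, c_1 = -2, c_2 = 6.
u(ln 4) = (-2)(4^2)(1) + (6)(4^4)(1) = 1504.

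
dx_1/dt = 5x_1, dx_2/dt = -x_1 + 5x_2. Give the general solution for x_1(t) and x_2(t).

Coefficient matrix A = [[5, 0], [-1, 5]].
Characteristic polynomial det(A - λI) = λ^2 - 10λ + 25 = 0.
Single eigenvalue λ = 5 with algebraic multiplicity 2.
Eigenvector v = (0,1); generalized eigenvector w with (A-λI)w=v is (-1,1).
General solution: e^(5t)[C_1·v + C_2·(t·v + w)].

x_1(t) = -C_2e^(5t), x_2(t) = C_1e^(5t) + C_2te^(5t) + C_2e^(5t)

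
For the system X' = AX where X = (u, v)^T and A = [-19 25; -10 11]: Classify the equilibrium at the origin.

A = [[-19,25],[-10,11]]; det(A-λI) = λ^2 + 8λ + 41.
λ = -4 ± 5i: negative real part.

stable spiral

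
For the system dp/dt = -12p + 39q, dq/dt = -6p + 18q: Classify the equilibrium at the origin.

unstable spiral

A = [[-12,39],[-6,18]]; det(A-λI) = λ^2 - 6λ + 18.
λ = 3 ± 3i: positive real part.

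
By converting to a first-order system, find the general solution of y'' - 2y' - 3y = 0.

y(t) = K_1e^(-t) + K_2e^(3t)

Let x_1 = y, x_2 = y'. Then x_1' = x_2 and x_2' = 3x_1 + 2x_2.
A = [[0,1],[3,2]]; det(A-λI) = λ^2 - 2λ - 3.
Eigenvalues λ = -1, 3 with eigenvectors (1,-1), (1,3).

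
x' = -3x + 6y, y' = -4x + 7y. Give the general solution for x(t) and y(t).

x(t) = 3C_1e^(t) + C_2e^(3t), y(t) = 2C_1e^(t) + C_2e^(3t)

Coefficient matrix A = [[-3, 6], [-4, 7]].
Characteristic polynomial det(A - λI) = λ^2 - 4λ + 3 = 0.
Eigenvalues λ = 1, 3.
For λ=1: (A-λI) row 1 is [-4, 6], so an eigenvector is (3, 2).
For λ=3: (A-λI) row 1 is [-6, 6], so an eigenvector is (1, 1).
General solution: C_1e^(t)(3,2) + C_2e^(3t)(1,1).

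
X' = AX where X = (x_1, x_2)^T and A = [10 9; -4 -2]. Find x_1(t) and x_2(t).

Coefficient matrix A = [[10, 9], [-4, -2]].
Characteristic polynomial det(A - λI) = λ^2 - 8λ + 16 = 0.
Single eigenvalue λ = 4 with algebraic multiplicity 2.
Eigenvector v = (-3,2); generalized eigenvector w with (A-λI)w=v is (1,-1).
General solution: e^(4t)[c_1·v + c_2·(t·v + w)].

x_1(t) = -3c_1e^(4t) - 3c_2te^(4t) + c_2e^(4t), x_2(t) = 2c_1e^(4t) + 2c_2te^(4t) - c_2e^(4t)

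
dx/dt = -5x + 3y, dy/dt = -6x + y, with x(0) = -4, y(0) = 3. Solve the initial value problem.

Coefficient matrix A = [[-5, 3], [-6, 1]].
Characteristic polynomial det(A - λI) = λ^2 + 4λ + 13 = 0.
Eigenvalues λ = -2 ± 3i (complex conjugate pair).
For λ=-2+3i: an eigenvector is (-1,-1) - i(0,1) = (-1, -1 - i).
A real fundamental pair from Re and Im of e^((-2+3i)t)v: X_1 = e^(-2t)(cos(3t)·(-1,-1) + sin(3t)·(0,1)), X_2 = e^(-2t)(sin(3t)·(-1,-1) - cos(3t)·(0,1)).
General solution: c_1X_1 + c_2X_2.
Applying x(0)=-4, y(0)=3 gives c_1=4, c_2=-7.

x(t) = 7e^(-2t)sin(3t) - 4e^(-2t)cos(3t), y(t) = 11e^(-2t)sin(3t) + 3e^(-2t)cos(3t)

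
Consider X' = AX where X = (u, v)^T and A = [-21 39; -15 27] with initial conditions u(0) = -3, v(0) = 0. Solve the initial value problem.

u(t) = 24e^(3t)sin(3t) - 3e^(3t)cos(3t), v(t) = 15e^(3t)sin(3t)

Coefficient matrix A = [[-21, 39], [-15, 27]].
Characteristic polynomial det(A - λI) = λ^2 - 6λ + 18 = 0.
Eigenvalues λ = 3 ± 3i (complex conjugate pair).
For λ=3+3i: an eigenvector is (2,1) - i(-3,-2) = (2 + 3i, 1 + 2i).
A real fundamental pair from Re and Im of e^((3+3i)t)v: X_1 = e^(3t)(cos(3t)·(2,1) + sin(3t)·(-3,-2)), X_2 = e^(3t)(sin(3t)·(2,1) - cos(3t)·(-3,-2)).
General solution: C_1X_1 + C_2X_2.
Applying u(0)=-3, v(0)=0 gives C_1=-6, C_2=3.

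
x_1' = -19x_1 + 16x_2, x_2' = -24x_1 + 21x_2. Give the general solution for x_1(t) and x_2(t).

x_1(t) = 2c_1e^(5t) + c_2e^(-3t), x_2(t) = 3c_1e^(5t) + c_2e^(-3t)

Coefficient matrix A = [[-19, 16], [-24, 21]].
Characteristic polynomial det(A - λI) = λ^2 - 2λ - 15 = 0.
Eigenvalues λ = 5, -3.
For λ=5: (A-λI) row 1 is [-24, 16], so an eigenvector is (2, 3).
For λ=-3: (A-λI) row 1 is [-16, 16], so an eigenvector is (1, 1).
General solution: c_1e^(5t)(2,3) + c_2e^(-3t)(1,1).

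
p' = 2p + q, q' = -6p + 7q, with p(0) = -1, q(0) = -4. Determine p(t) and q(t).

Coefficient matrix A = [[2, 1], [-6, 7]].
Characteristic polynomial det(A - λI) = λ^2 - 9λ + 20 = 0.
Eigenvalues λ = 4, 5.
For λ=4: (A-λI) row 1 is [-2, 1], so an eigenvector is (-1, -2).
For λ=5: (A-λI) row 1 is [-3, 1], so an eigenvector is (1, 3).
General solution: c_1e^(4t)(-1,-2) + c_2e^(5t)(1,3).
Applying p(0)=-1, q(0)=-4 gives c_1=-1, c_2=-2.

p(t) = -2e^(5t) + e^(4t), q(t) = -6e^(5t) + 2e^(4t)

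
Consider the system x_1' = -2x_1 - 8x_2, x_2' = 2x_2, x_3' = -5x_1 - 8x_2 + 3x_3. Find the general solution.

Coefficient matrix A = [[-2, -8, 0], [0, 2, 0], [-5, -8, 3]].
det(A - λI) = 0 gives eigenvalues λ = -2, 2, 3.
For λ=-2: eigenvector (1,0,1).
For λ=2: eigenvector (-2,1,-2).
For λ=3: eigenvector (0,0,1).
General solution: K_1e^(-2t)(1,0,1) + K_2e^(2t)(-2,1,-2) + K_3e^(3t)(0,0,1).

x_1(t) = K_1e^(-2t) - 2K_2e^(2t), x_2(t) = K_2e^(2t), x_3(t) = K_1e^(-2t) - 2K_2e^(2t) + K_3e^(3t)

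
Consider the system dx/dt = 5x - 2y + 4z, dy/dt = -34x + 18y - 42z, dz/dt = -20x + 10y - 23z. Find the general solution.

Coefficient matrix A = [[5, -2, 4], [-34, 18, -42], [-20, 10, -23]].
det(A - λI) = 0 gives eigenvalues λ = 1, 2, -3.
For λ=1: eigenvector (1,2,0).
For λ=2: eigenvector (-2,1,2).
For λ=-3: eigenvector (0,2,1).
General solution: C_1e^(t)(1,2,0) + C_2e^(2t)(-2,1,2) + C_3e^(-3t)(0,2,1).

x(t) = C_1e^(t) - 2C_2e^(2t), y(t) = 2C_1e^(t) + C_2e^(2t) + 2C_3e^(-3t), z(t) = 2C_2e^(2t) + C_3e^(-3t)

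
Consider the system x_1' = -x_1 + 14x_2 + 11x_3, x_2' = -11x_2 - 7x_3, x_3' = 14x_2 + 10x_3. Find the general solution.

x_1(t) = C_1e^(-t) - 2C_2e^(3t) - C_3e^(-4t), x_2(t) = C_2e^(3t) + C_3e^(-4t), x_3(t) = -2C_2e^(3t) - C_3e^(-4t)

Coefficient matrix A = [[-1, 14, 11], [0, -11, -7], [0, 14, 10]].
det(A - λI) = 0 gives eigenvalues λ = -1, 3, -4.
For λ=-1: eigenvector (1,0,0).
For λ=3: eigenvector (-2,1,-2).
For λ=-4: eigenvector (-1,1,-1).
General solution: C_1e^(-t)(1,0,0) + C_2e^(3t)(-2,1,-2) + C_3e^(-4t)(-1,1,-1).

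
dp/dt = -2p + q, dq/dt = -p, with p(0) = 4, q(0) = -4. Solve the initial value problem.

Coefficient matrix A = [[-2, 1], [-1, 0]].
Characteristic polynomial det(A - λI) = λ^2 + 2λ + 1 = 0.
Single eigenvalue λ = -1 with algebraic multiplicity 2.
Eigenvector v = (1,1); generalized eigenvector w with (A-λI)w=v is (-2,-1).
General solution: e^(-t)[C_1·v + C_2·(t·v + w)].
Applying p(0)=4, q(0)=-4 gives C_1=-12, C_2=-8.

p(t) = -8te^(-t) + 4e^(-t), q(t) = -8te^(-t) - 4e^(-t)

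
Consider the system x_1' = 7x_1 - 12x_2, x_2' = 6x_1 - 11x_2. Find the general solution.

Coefficient matrix A = [[7, -12], [6, -11]].
Characteristic polynomial det(A - λI) = λ^2 + 4λ - 5 = 0.
Eigenvalues λ = 1, -5.
For λ=1: (A-λI) row 1 is [6, -12], so an eigenvector is (-2, -1).
For λ=-5: (A-λI) row 1 is [12, -12], so an eigenvector is (-1, -1).
General solution: K_1e^(t)(-2,-1) + K_2e^(-5t)(-1,-1).

x_1(t) = -2K_1e^(t) - K_2e^(-5t), x_2(t) = -K_1e^(t) - K_2e^(-5t)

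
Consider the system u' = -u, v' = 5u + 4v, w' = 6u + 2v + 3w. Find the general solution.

Coefficient matrix A = [[-1, 0, 0], [5, 4, 0], [6, 2, 3]].
det(A - λI) = 0 gives eigenvalues λ = -1, 3, 4.
For λ=-1: eigenvector (1,-1,-1).
For λ=3: eigenvector (0,0,1).
For λ=4: eigenvector (0,1,2).
General solution: C_1e^(-t)(1,-1,-1) + C_2e^(3t)(0,0,1) + C_3e^(4t)(0,1,2).

u(t) = C_1e^(-t), v(t) = -C_1e^(-t) + C_3e^(4t), w(t) = -C_1e^(-t) + C_2e^(3t) + 2C_3e^(4t)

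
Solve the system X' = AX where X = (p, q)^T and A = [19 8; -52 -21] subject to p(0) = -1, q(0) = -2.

Coefficient matrix A = [[19, 8], [-52, -21]].
Characteristic polynomial det(A - λI) = λ^2 + 2λ + 17 = 0.
Eigenvalues λ = -1 ± 4i (complex conjugate pair).
For λ=-1+4i: an eigenvector is (-1,3) - i(1,-2) = (-1 - i, 3 + 2i).
A real fundamental pair from Re and Im of e^((-1+4i)t)v: X_1 = e^(-t)(cos(4t)·(-1,3) + sin(4t)·(1,-2)), X_2 = e^(-t)(sin(4t)·(-1,3) - cos(4t)·(1,-2)).
General solution: C_1X_1 + C_2X_2.
Applying p(0)=-1, q(0)=-2 gives C_1=-4, C_2=5.

p(t) = -9e^(-t)sin(4t) - e^(-t)cos(4t), q(t) = 23e^(-t)sin(4t) - 2e^(-t)cos(4t)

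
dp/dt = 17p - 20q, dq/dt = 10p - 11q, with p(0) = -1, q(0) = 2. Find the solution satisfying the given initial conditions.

Coefficient matrix A = [[17, -20], [10, -11]].
Characteristic polynomial det(A - λI) = λ^2 - 6λ + 13 = 0.
Eigenvalues λ = 3 ± 2i (complex conjugate pair).
For λ=3+2i: an eigenvector is (-3,-2) - i(-1,-1) = (-3 + i, -2 + i).
A real fundamental pair from Re and Im of e^((3+2i)t)v: X_1 = e^(3t)(cos(2t)·(-3,-2) + sin(2t)·(-1,-1)), X_2 = e^(3t)(sin(2t)·(-3,-2) - cos(2t)·(-1,-1)).
General solution: c_1X_1 + c_2X_2.
Applying p(0)=-1, q(0)=2 gives c_1=3, c_2=8.

p(t) = -27e^(3t)sin(2t) - e^(3t)cos(2t), q(t) = -19e^(3t)sin(2t) + 2e^(3t)cos(2t)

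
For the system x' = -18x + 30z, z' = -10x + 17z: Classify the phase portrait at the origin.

A = [[-18,30],[-10,17]]; det(A-λI) = λ^2 + λ - 6.
λ = 2, -3: opposite signs.

saddle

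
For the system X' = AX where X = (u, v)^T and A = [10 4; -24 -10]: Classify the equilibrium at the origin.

saddle

A = [[10,4],[-24,-10]]; det(A-λI) = λ^2 - 4.
λ = -2, 2: opposite signs.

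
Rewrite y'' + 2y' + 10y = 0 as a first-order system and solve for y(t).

y(t) = K_1e^(-t)cos(3t) + K_2e^(-t)sin(3t)

Let x_1 = y, x_2 = y'. Then x_1' = x_2 and x_2' = -10x_1 - 2x_2.
A = [[0,1],[-10,-2]]; det(A-λI) = λ^2 + 2λ + 10.
Eigenvalues λ = -1 ± 3i.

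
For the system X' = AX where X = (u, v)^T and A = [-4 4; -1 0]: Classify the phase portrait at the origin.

stable improper node

A = [[-4,4],[-1,0]]; det(A-λI) = λ^2 + 4λ + 4.
repeated λ = -2 with a single eigenvector.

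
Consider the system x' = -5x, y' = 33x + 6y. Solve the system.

x(t) = -c_2e^(-5t), y(t) = c_1e^(6t) + 3c_2e^(-5t)

Coefficient matrix A = [[-5, 0], [33, 6]].
Characteristic polynomial det(A - λI) = λ^2 - λ - 30 = 0.
Eigenvalues λ = 6, -5.
For λ=6: (A-λI) row 1 is [-11, 0], so an eigenvector is (0, 1).
For λ=-5: (A-λI) row 2 is [33, 11], so an eigenvector is (-1, 3).
General solution: c_1e^(6t)(0,1) + c_2e^(-5t)(-1,3).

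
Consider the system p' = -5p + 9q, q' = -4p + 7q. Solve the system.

p(t) = 3c_1e^(t) + 3c_2te^(t) + c_2e^(t), q(t) = 2c_1e^(t) + 2c_2te^(t) + c_2e^(t)

Coefficient matrix A = [[-5, 9], [-4, 7]].
Characteristic polynomial det(A - λI) = λ^2 - 2λ + 1 = 0.
Single eigenvalue λ = 1 with algebraic multiplicity 2.
Eigenvector v = (3,2); generalized eigenvector w with (A-λI)w=v is (1,1).
General solution: e^(t)[c_1·v + c_2·(t·v + w)].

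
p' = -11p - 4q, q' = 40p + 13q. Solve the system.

Coefficient matrix A = [[-11, -4], [40, 13]].
Characteristic polynomial det(A - λI) = λ^2 - 2λ + 17 = 0.
Eigenvalues λ = 1 ± 4i (complex conjugate pair).
For λ=1+4i: an eigenvector is (0,1) - i(-1,3) = (0 + i, 1 - 3i).
A real fundamental pair from Re and Im of e^((1+4i)t)v: X_1 = e^(t)(cos(4t)·(0,1) + sin(4t)·(-1,3)), X_2 = e^(t)(sin(4t)·(0,1) - cos(4t)·(-1,3)).
General solution: K_1X_1 + K_2X_2.

p(t) = -K_1e^(t)sin(4t) + K_2e^(t)cos(4t), q(t) = 3K_1e^(t)sin(4t) + K_1e^(t)cos(4t) + K_2e^(t)sin(4t) - 3K_2e^(t)cos(4t)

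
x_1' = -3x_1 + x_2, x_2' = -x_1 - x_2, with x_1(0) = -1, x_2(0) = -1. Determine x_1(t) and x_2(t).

Coefficient matrix A = [[-3, 1], [-1, -1]].
Characteristic polynomial det(A - λI) = λ^2 + 4λ + 4 = 0.
Single eigenvalue λ = -2 with algebraic multiplicity 2.
Eigenvector v = (-1,-1); generalized eigenvector w with (A-λI)w=v is (-1,-2).
General solution: e^(-2t)[c_1·v + c_2·(t·v + w)].
Applying x_1(0)=-1, x_2(0)=-1 gives c_1=1, c_2=0.

x_1(t) = -e^(-2t), x_2(t) = -e^(-2t)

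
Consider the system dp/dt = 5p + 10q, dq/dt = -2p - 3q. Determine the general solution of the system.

p(t) = K_1e^(t)sin(2t) - 2K_1e^(t)cos(2t) - 2K_2e^(t)sin(2t) - K_2e^(t)cos(2t), q(t) = K_1e^(t)cos(2t) + K_2e^(t)sin(2t)

Coefficient matrix A = [[5, 10], [-2, -3]].
Characteristic polynomial det(A - λI) = λ^2 - 2λ + 5 = 0.
Eigenvalues λ = 1 ± 2i (complex conjugate pair).
For λ=1+2i: an eigenvector is (-2,1) - i(1,0) = (-2 - i, 1).
A real fundamental pair from Re and Im of e^((1+2i)t)v: X_1 = e^(t)(cos(2t)·(-2,1) + sin(2t)·(1,0)), X_2 = e^(t)(sin(2t)·(-2,1) - cos(2t)·(1,0)).
General solution: K_1X_1 + K_2X_2.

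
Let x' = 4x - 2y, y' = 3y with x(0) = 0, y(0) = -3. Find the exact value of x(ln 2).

A = [[4,-2],[0,3]]; eigenvalues λ = 4, 3.
Eigenvectors: (1,0) for λ=4, (2,1) for λ=3.
From the initial condition, c_1 = 6, c_2 = -3.
x(ln 2) = (6)(2^4)(1) + (-3)(2^3)(2) = 48.

48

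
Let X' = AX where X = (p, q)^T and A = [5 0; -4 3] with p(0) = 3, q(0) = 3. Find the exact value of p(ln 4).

3072

A = [[5,0],[-4,3]]; eigenvalues λ = 5, 3.
Eigenvectors: (1,-2) for λ=5, (0,1) for λ=3.
From the initial condition, c_1 = 3, c_2 = 9.
p(ln 4) = (3)(4^5)(1) + (9)(4^3)(0) = 3072.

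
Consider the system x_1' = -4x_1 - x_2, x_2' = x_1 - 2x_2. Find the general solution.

x_1(t) = C_1e^(-3t) + C_2te^(-3t) + 2C_2e^(-3t), x_2(t) = -C_1e^(-3t) - C_2te^(-3t) - 3C_2e^(-3t)

Coefficient matrix A = [[-4, -1], [1, -2]].
Characteristic polynomial det(A - λI) = λ^2 + 6λ + 9 = 0.
Single eigenvalue λ = -3 with algebraic multiplicity 2.
Eigenvector v = (1,-1); generalized eigenvector w with (A-λI)w=v is (2,-3).
General solution: e^(-3t)[C_1·v + C_2·(t·v + w)].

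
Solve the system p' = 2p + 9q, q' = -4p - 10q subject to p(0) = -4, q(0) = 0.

p(t) = -24te^(-4t) - 4e^(-4t), q(t) = 16te^(-4t)

Coefficient matrix A = [[2, 9], [-4, -10]].
Characteristic polynomial det(A - λI) = λ^2 + 8λ + 16 = 0.
Single eigenvalue λ = -4 with algebraic multiplicity 2.
Eigenvector v = (-3,2); generalized eigenvector w with (A-λI)w=v is (1,-1).
General solution: e^(-4t)[K_1·v + K_2·(t·v + w)].
Applying p(0)=-4, q(0)=0 gives K_1=4, K_2=8.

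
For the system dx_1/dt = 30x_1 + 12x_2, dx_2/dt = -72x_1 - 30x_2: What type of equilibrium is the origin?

A = [[30,12],[-72,-30]]; det(A-λI) = λ^2 - 36.
λ = 6, -6: opposite signs.

saddle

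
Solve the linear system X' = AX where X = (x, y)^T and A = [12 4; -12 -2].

x(t) = -2c_1e^(6t) + c_2e^(4t), y(t) = 3c_1e^(6t) - 2c_2e^(4t)

Coefficient matrix A = [[12, 4], [-12, -2]].
Characteristic polynomial det(A - λI) = λ^2 - 10λ + 24 = 0.
Eigenvalues λ = 6, 4.
For λ=6: (A-λI) row 1 is [6, 4], so an eigenvector is (-2, 3).
For λ=4: (A-λI) row 1 is [8, 4], so an eigenvector is (1, -2).
General solution: c_1e^(6t)(-2,3) + c_2e^(4t)(1,-2).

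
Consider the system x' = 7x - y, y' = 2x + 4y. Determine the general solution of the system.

x(t) = K_1e^(6t) - K_2e^(5t), y(t) = K_1e^(6t) - 2K_2e^(5t)

Coefficient matrix A = [[7, -1], [2, 4]].
Characteristic polynomial det(A - λI) = λ^2 - 11λ + 30 = 0.
Eigenvalues λ = 6, 5.
For λ=6: (A-λI) row 1 is [1, -1], so an eigenvector is (1, 1).
For λ=5: (A-λI) row 1 is [2, -1], so an eigenvector is (-1, -2).
General solution: K_1e^(6t)(1,1) + K_2e^(5t)(-1,-2).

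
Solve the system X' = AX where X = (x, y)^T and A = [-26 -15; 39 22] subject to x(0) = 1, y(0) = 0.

Coefficient matrix A = [[-26, -15], [39, 22]].
Characteristic polynomial det(A - λI) = λ^2 + 4λ + 13 = 0.
Eigenvalues λ = -2 ± 3i (complex conjugate pair).
For λ=-2+3i: an eigenvector is (2,-3) - i(-1,2) = (2 + i, -3 - 2i).
A real fundamental pair from Re and Im of e^((-2+3i)t)v: X_1 = e^(-2t)(cos(3t)·(2,-3) + sin(3t)·(-1,2)), X_2 = e^(-2t)(sin(3t)·(2,-3) - cos(3t)·(-1,2)).
General solution: c_1X_1 + c_2X_2.
Applying x(0)=1, y(0)=0 gives c_1=2, c_2=-3.

x(t) = -8e^(-2t)sin(3t) + e^(-2t)cos(3t), y(t) = 13e^(-2t)sin(3t)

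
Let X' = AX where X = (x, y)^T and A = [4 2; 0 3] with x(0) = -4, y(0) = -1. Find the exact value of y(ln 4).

A = [[4,2],[0,3]]; eigenvalues λ = 3, 4.
Eigenvectors: (-2,1) for λ=3, (-1,0) for λ=4.
From the initial condition, c_1 = -1, c_2 = 6.
y(ln 4) = (-1)(4^3)(1) + (6)(4^4)(0) = -64.

-64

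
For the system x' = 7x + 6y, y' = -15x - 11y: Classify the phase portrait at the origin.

stable spiral

A = [[7,6],[-15,-11]]; det(A-λI) = λ^2 + 4λ + 13.
λ = -2 ± 3i: negative real part.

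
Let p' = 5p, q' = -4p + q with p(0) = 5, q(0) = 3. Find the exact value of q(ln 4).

A = [[5,0],[-4,1]]; eigenvalues λ = 1, 5.
Eigenvectors: (0,1) for λ=1, (1,-1) for λ=5.
From the initial condition, c_1 = 8, c_2 = 5.
q(ln 4) = (8)(4^1)(1) + (5)(4^5)(-1) = -5088.

-5088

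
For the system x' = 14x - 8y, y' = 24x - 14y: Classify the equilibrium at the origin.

saddle

A = [[14,-8],[24,-14]]; det(A-λI) = λ^2 - 4.
λ = 2, -2: opposite signs.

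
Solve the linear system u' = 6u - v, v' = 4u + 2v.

Coefficient matrix A = [[6, -1], [4, 2]].
Characteristic polynomial det(A - λI) = λ^2 - 8λ + 16 = 0.
Single eigenvalue λ = 4 with algebraic multiplicity 2.
Eigenvector v = (1,2); generalized eigenvector w with (A-λI)w=v is (0,-1).
General solution: e^(4t)[C_1·v + C_2·(t·v + w)].

u(t) = C_1e^(4t) + C_2te^(4t), v(t) = 2C_1e^(4t) + 2C_2te^(4t) - C_2e^(4t)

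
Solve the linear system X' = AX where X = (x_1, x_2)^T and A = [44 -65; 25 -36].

x_1(t) = -2K_1e^(4t)sin(5t) + 3K_1e^(4t)cos(5t) + 3K_2e^(4t)sin(5t) + 2K_2e^(4t)cos(5t), x_2(t) = -K_1e^(4t)sin(5t) + 2K_1e^(4t)cos(5t) + 2K_2e^(4t)sin(5t) + K_2e^(4t)cos(5t)

Coefficient matrix A = [[44, -65], [25, -36]].
Characteristic polynomial det(A - λI) = λ^2 - 8λ + 41 = 0.
Eigenvalues λ = 4 ± 5i (complex conjugate pair).
For λ=4+5i: an eigenvector is (3,2) - i(-2,-1) = (3 + 2i, 2 + i).
A real fundamental pair from Re and Im of e^((4+5i)t)v: X_1 = e^(4t)(cos(5t)·(3,2) + sin(5t)·(-2,-1)), X_2 = e^(4t)(sin(5t)·(3,2) - cos(5t)·(-2,-1)).
General solution: K_1X_1 + K_2X_2.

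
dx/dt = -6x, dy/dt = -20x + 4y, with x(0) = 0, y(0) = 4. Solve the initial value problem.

x(t) = 0, y(t) = 4e^(4t)

Coefficient matrix A = [[-6, 0], [-20, 4]].
Characteristic polynomial det(A - λI) = λ^2 + 2λ - 24 = 0.
Eigenvalues λ = -6, 4.
For λ=-6: (A-λI) row 2 is [-20, 10], so an eigenvector is (-1, -2).
For λ=4: (A-λI) row 1 is [-10, 0], so an eigenvector is (0, -1).
General solution: C_1e^(-6t)(-1,-2) + C_2e^(4t)(0,-1).
Applying x(0)=0, y(0)=4 gives C_1=0, C_2=-4.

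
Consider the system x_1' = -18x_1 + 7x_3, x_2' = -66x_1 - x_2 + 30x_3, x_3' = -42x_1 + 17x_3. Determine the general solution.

Coefficient matrix A = [[-18, 0, 7], [-66, -1, 30], [-42, 0, 17]].
det(A - λI) = 0 gives eigenvalues λ = 3, -1, -4.
For λ=3: eigenvector (1,6,3).
For λ=-1: eigenvector (0,1,0).
For λ=-4: eigenvector (1,2,2).
General solution: K_1e^(3t)(1,6,3) + K_2e^(-t)(0,1,0) + K_3e^(-4t)(1,2,2).

x_1(t) = K_1e^(3t) + K_3e^(-4t), x_2(t) = 6K_1e^(3t) + K_2e^(-t) + 2K_3e^(-4t), x_3(t) = 3K_1e^(3t) + 2K_3e^(-4t)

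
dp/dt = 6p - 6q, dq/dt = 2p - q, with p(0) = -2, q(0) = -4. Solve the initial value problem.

p(t) = 16e^(3t) - 18e^(2t), q(t) = 8e^(3t) - 12e^(2t)

Coefficient matrix A = [[6, -6], [2, -1]].
Characteristic polynomial det(A - λI) = λ^2 - 5λ + 6 = 0.
Eigenvalues λ = 3, 2.
For λ=3: (A-λI) row 1 is [3, -6], so an eigenvector is (-2, -1).
For λ=2: (A-λI) row 1 is [4, -6], so an eigenvector is (3, 2).
General solution: c_1e^(3t)(-2,-1) + c_2e^(2t)(3,2).
Applying p(0)=-2, q(0)=-4 gives c_1=-8, c_2=-6.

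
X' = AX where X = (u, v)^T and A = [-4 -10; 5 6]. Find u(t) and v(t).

u(t) = -K_1e^(t)sin(5t) - K_1e^(t)cos(5t) - K_2e^(t)sin(5t) + K_2e^(t)cos(5t), v(t) = K_1e^(t)cos(5t) + K_2e^(t)sin(5t)

Coefficient matrix A = [[-4, -10], [5, 6]].
Characteristic polynomial det(A - λI) = λ^2 - 2λ + 26 = 0.
Eigenvalues λ = 1 ± 5i (complex conjugate pair).
For λ=1+5i: an eigenvector is (-1,1) - i(-1,0) = (-1 + i, 1).
A real fundamental pair from Re and Im of e^((1+5i)t)v: X_1 = e^(t)(cos(5t)·(-1,1) + sin(5t)·(-1,0)), X_2 = e^(t)(sin(5t)·(-1,1) - cos(5t)·(-1,0)).
General solution: K_1X_1 + K_2X_2.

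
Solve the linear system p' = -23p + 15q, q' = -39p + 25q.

Coefficient matrix A = [[-23, 15], [-39, 25]].
Characteristic polynomial det(A - λI) = λ^2 - 2λ + 10 = 0.
Eigenvalues λ = 1 ± 3i (complex conjugate pair).
For λ=1+3i: an eigenvector is (1,2) - i(2,3) = (1 - 2i, 2 - 3i).
A real fundamental pair from Re and Im of e^((1+3i)t)v: X_1 = e^(t)(cos(3t)·(1,2) + sin(3t)·(2,3)), X_2 = e^(t)(sin(3t)·(1,2) - cos(3t)·(2,3)).
General solution: K_1X_1 + K_2X_2.

p(t) = 2K_1e^(t)sin(3t) + K_1e^(t)cos(3t) + K_2e^(t)sin(3t) - 2K_2e^(t)cos(3t), q(t) = 3K_1e^(t)sin(3t) + 2K_1e^(t)cos(3t) + 2K_2e^(t)sin(3t) - 3K_2e^(t)cos(3t)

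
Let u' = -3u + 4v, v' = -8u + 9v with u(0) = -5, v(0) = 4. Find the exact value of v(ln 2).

A = [[-3,4],[-8,9]]; eigenvalues λ = 1, 5.
Eigenvectors: (1,1) for λ=1, (1,2) for λ=5.
From the initial condition, c_1 = -14, c_2 = 9.
v(ln 2) = (-14)(2^1)(1) + (9)(2^5)(2) = 548.

548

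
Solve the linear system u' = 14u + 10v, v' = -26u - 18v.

Coefficient matrix A = [[14, 10], [-26, -18]].
Characteristic polynomial det(A - λI) = λ^2 + 4λ + 8 = 0.
Eigenvalues λ = -2 ± 2i (complex conjugate pair).
For λ=-2+2i: an eigenvector is (1,-2) - i(-2,3) = (1 + 2i, -2 - 3i).
A real fundamental pair from Re and Im of e^((-2+2i)t)v: X_1 = e^(-2t)(cos(2t)·(1,-2) + sin(2t)·(-2,3)), X_2 = e^(-2t)(sin(2t)·(1,-2) - cos(2t)·(-2,3)).
General solution: c_1X_1 + c_2X_2.

u(t) = -2c_1e^(-2t)sin(2t) + c_1e^(-2t)cos(2t) + c_2e^(-2t)sin(2t) + 2c_2e^(-2t)cos(2t), v(t) = 3c_1e^(-2t)sin(2t) - 2c_1e^(-2t)cos(2t) - 2c_2e^(-2t)sin(2t) - 3c_2e^(-2t)cos(2t)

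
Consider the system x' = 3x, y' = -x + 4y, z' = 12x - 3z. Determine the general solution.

Coefficient matrix A = [[3, 0, 0], [-1, 4, 0], [12, 0, -3]].
det(A - λI) = 0 gives eigenvalues λ = -3, 4, 3.
For λ=-3: eigenvector (0,0,1).
For λ=4: eigenvector (0,1,0).
For λ=3: eigenvector (1,1,2).
General solution: C_1e^(-3t)(0,0,1) + C_2e^(4t)(0,1,0) + C_3e^(3t)(1,1,2).

x(t) = C_3e^(3t), y(t) = C_2e^(4t) + C_3e^(3t), z(t) = C_1e^(-3t) + 2C_3e^(3t)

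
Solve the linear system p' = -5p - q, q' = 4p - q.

p(t) = -C_1e^(-3t) - C_2te^(-3t), q(t) = 2C_1e^(-3t) + 2C_2te^(-3t) + C_2e^(-3t)

Coefficient matrix A = [[-5, -1], [4, -1]].
Characteristic polynomial det(A - λI) = λ^2 + 6λ + 9 = 0.
Single eigenvalue λ = -3 with algebraic multiplicity 2.
Eigenvector v = (-1,2); generalized eigenvector w with (A-λI)w=v is (0,1).
General solution: e^(-3t)[C_1·v + C_2·(t·v + w)].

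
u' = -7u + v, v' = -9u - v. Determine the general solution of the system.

Coefficient matrix A = [[-7, 1], [-9, -1]].
Characteristic polynomial det(A - λI) = λ^2 + 8λ + 16 = 0.
Single eigenvalue λ = -4 with algebraic multiplicity 2.
Eigenvector v = (1,3); generalized eigenvector w with (A-λI)w=v is (-1,-2).
General solution: e^(-4t)[K_1·v + K_2·(t·v + w)].

u(t) = K_1e^(-4t) + K_2te^(-4t) - K_2e^(-4t), v(t) = 3K_1e^(-4t) + 3K_2te^(-4t) - 2K_2e^(-4t)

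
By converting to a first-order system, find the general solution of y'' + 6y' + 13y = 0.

y(t) = C_1e^(-3t)cos(2t) + C_2e^(-3t)sin(2t)

Let x_1 = y, x_2 = y'. Then x_1' = x_2 and x_2' = -13x_1 - 6x_2.
A = [[0,1],[-13,-6]]; det(A-λI) = λ^2 + 6λ + 13.
Eigenvalues λ = -3 ± 2i.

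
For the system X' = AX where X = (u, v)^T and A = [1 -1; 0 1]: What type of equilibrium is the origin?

A = [[1,-1],[0,1]]; det(A-λI) = λ^2 - 2λ + 1.
repeated λ = 1 with a single eigenvector.

unstable improper node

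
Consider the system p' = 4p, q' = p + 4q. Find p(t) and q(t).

p(t) = c_2e^(4t), q(t) = c_1e^(4t) + c_2te^(4t) + 2c_2e^(4t)

Coefficient matrix A = [[4, 0], [1, 4]].
Characteristic polynomial det(A - λI) = λ^2 - 8λ + 16 = 0.
Single eigenvalue λ = 4 with algebraic multiplicity 2.
Eigenvector v = (0,1); generalized eigenvector w with (A-λI)w=v is (1,2).
General solution: e^(4t)[c_1·v + c_2·(t·v + w)].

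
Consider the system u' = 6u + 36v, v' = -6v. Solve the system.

Coefficient matrix A = [[6, 36], [0, -6]].
Characteristic polynomial det(A - λI) = λ^2 - 36 = 0.
Eigenvalues λ = 6, -6.
For λ=6: (A-λI) row 1 is [0, 36], so an eigenvector is (1, 0).
For λ=-6: (A-λI) row 1 is [12, 36], so an eigenvector is (3, -1).
General solution: K_1e^(6t)(1,0) + K_2e^(-6t)(3,-1).

u(t) = K_1e^(6t) + 3K_2e^(-6t), v(t) = -K_2e^(-6t)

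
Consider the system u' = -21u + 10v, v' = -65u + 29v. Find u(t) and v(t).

Coefficient matrix A = [[-21, 10], [-65, 29]].
Characteristic polynomial det(A - λI) = λ^2 - 8λ + 41 = 0.
Eigenvalues λ = 4 ± 5i (complex conjugate pair).
For λ=4+5i: an eigenvector is (-1,-2) - i(1,3) = (-1 - i, -2 - 3i).
A real fundamental pair from Re and Im of e^((4+5i)t)v: X_1 = e^(4t)(cos(5t)·(-1,-2) + sin(5t)·(1,3)), X_2 = e^(4t)(sin(5t)·(-1,-2) - cos(5t)·(1,3)).
General solution: K_1X_1 + K_2X_2.

u(t) = K_1e^(4t)sin(5t) - K_1e^(4t)cos(5t) - K_2e^(4t)sin(5t) - K_2e^(4t)cos(5t), v(t) = 3K_1e^(4t)sin(5t) - 2K_1e^(4t)cos(5t) - 2K_2e^(4t)sin(5t) - 3K_2e^(4t)cos(5t)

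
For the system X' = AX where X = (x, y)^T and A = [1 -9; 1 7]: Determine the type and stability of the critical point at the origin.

unstable improper node

A = [[1,-9],[1,7]]; det(A-λI) = λ^2 - 8λ + 16.
repeated λ = 4 with a single eigenvector.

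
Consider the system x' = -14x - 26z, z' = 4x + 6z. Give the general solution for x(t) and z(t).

x(t) = 3c_1e^(-4t)sin(2t) + 2c_1e^(-4t)cos(2t) + 2c_2e^(-4t)sin(2t) - 3c_2e^(-4t)cos(2t), z(t) = -c_1e^(-4t)sin(2t) - c_1e^(-4t)cos(2t) - c_2e^(-4t)sin(2t) + c_2e^(-4t)cos(2t)

Coefficient matrix A = [[-14, -26], [4, 6]].
Characteristic polynomial det(A - λI) = λ^2 + 8λ + 20 = 0.
Eigenvalues λ = -4 ± 2i (complex conjugate pair).
For λ=-4+2i: an eigenvector is (2,-1) - i(3,-1) = (2 - 3i, -1 + i).
A real fundamental pair from Re and Im of e^((-4+2i)t)v: X_1 = e^(-4t)(cos(2t)·(2,-1) + sin(2t)·(3,-1)), X_2 = e^(-4t)(sin(2t)·(2,-1) - cos(2t)·(3,-1)).
General solution: c_1X_1 + c_2X_2.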